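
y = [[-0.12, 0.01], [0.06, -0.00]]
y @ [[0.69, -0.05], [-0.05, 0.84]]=[[-0.08,0.01], [0.04,-0.0]]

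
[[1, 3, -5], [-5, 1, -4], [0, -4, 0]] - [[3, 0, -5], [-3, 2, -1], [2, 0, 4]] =[[-2, 3, 0], [-2, -1, -3], [-2, -4, -4]]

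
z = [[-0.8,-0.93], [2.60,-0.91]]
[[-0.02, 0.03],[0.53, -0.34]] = z @ [[0.16,  -0.11], [-0.12,  0.06]]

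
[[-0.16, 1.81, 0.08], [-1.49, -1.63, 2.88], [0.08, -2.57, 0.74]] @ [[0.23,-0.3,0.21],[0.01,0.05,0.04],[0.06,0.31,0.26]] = [[-0.01, 0.16, 0.06], [-0.19, 1.26, 0.37], [0.04, 0.08, 0.11]]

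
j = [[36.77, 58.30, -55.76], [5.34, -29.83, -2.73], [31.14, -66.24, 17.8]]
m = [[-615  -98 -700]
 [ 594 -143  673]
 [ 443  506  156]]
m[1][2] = 673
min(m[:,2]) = -700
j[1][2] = -2.73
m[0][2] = -700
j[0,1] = 58.3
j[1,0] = 5.34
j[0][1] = 58.3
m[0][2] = -700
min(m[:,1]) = -143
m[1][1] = -143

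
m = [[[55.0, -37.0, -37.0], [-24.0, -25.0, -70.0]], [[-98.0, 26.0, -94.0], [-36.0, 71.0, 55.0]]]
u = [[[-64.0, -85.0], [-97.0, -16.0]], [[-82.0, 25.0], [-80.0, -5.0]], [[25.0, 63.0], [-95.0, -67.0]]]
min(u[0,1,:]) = -97.0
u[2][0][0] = 25.0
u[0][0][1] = -85.0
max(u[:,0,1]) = 63.0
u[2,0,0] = 25.0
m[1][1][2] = 55.0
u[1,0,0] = -82.0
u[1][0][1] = 25.0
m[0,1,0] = -24.0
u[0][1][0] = -97.0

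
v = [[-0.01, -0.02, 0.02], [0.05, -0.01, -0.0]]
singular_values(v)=[0.05, 0.03]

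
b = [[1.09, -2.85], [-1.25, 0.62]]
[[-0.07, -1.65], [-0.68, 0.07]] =b @ [[0.69, 0.29], [0.29, 0.69]]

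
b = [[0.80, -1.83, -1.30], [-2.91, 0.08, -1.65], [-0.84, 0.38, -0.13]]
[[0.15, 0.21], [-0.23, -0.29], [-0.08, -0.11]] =b@[[0.31, 0.43], [0.33, 0.47], [-0.39, -0.56]]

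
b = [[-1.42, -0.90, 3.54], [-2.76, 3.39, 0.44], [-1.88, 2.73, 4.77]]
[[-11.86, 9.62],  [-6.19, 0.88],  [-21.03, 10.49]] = b@[[0.09, -0.72], [-1.28, -0.62], [-3.64, 2.27]]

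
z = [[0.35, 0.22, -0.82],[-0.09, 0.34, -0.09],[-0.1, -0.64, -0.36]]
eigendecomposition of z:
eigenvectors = [[(-0.64+0j), (-0.93+0j), -0.93-0.00j], [-0.14+0.00j, 0.06-0.28j, 0.06+0.28j], [-0.75+0.00j, 0.12+0.19j, (0.12-0.19j)]]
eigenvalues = [(-0.56+0j), (0.45+0.23j), (0.45-0.23j)]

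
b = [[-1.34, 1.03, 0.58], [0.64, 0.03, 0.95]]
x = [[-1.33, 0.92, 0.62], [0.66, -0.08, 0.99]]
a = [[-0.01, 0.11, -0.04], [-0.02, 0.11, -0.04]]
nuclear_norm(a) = 0.17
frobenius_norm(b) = 2.12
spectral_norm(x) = 1.75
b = x + a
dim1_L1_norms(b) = [2.95, 1.62]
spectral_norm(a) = 0.17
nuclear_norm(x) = 2.91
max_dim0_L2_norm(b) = 1.48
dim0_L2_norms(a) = [0.02, 0.16, 0.06]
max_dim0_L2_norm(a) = 0.16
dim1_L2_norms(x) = [1.73, 1.19]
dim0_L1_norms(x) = [1.99, 1.0, 1.61]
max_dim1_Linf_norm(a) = 0.11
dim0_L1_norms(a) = [0.03, 0.22, 0.08]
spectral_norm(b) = 1.80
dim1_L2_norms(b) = [1.79, 1.15]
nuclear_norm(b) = 2.93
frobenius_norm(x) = 2.10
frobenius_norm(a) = 0.17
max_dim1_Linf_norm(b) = 1.34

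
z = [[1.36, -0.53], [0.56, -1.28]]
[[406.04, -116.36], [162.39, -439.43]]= z @ [[300.32,58.14], [4.52,368.74]]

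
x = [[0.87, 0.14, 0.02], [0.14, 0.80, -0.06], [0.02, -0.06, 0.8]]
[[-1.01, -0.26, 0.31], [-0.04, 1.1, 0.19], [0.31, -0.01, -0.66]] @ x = [[-0.91, -0.37, 0.24], [0.12, 0.86, 0.09], [0.26, 0.08, -0.52]]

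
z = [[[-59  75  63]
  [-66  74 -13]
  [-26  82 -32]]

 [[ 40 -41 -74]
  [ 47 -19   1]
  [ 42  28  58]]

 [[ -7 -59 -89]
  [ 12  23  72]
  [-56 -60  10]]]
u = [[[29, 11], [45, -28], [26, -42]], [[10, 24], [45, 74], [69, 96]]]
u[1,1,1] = 74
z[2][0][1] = -59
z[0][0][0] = -59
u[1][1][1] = 74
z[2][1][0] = 12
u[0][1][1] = -28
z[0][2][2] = -32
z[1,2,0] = 42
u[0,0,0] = 29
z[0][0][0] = -59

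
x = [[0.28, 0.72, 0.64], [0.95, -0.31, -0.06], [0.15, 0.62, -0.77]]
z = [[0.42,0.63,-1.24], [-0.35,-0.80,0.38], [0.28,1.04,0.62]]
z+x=[[0.7,1.35,-0.6], [0.60,-1.11,0.32], [0.43,1.66,-0.15]]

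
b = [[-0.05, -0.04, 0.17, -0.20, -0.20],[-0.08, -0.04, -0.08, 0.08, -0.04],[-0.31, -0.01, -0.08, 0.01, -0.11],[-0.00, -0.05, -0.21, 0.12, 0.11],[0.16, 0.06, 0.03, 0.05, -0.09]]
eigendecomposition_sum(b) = [[(-0.03+0.14j),  (-0.02-0.01j),  (0.08-0.02j),  -0.11+0.02j,  -0.09+0.00j], [(-0.03-0.08j),  0.01-0.00j,  (-0.04+0.04j),  (0.05-0.04j),  (0.05-0.03j)], [(-0.13-0.11j),  (0.02-0.02j),  -0.03+0.10j,  0.03-0.12j,  (0.05-0.1j)], [0.08-0.13j,  0.02+0.02j,  -0.09-0.01j,  0.12+0.01j,  (0.1+0.03j)], [(0.01+0.03j),  -0.01+0.00j,  0.01-0.01j,  -0.02+0.02j,  -0.02+0.01j]] + [[(-0.03-0.14j), -0.02+0.01j, (0.08+0.02j), -0.11-0.02j, -0.09-0.00j], [(-0.03+0.08j), 0.01+0.00j, -0.04-0.04j, (0.05+0.04j), (0.05+0.03j)], [(-0.13+0.11j), (0.02+0.02j), -0.03-0.10j, (0.03+0.12j), (0.05+0.1j)], [(0.08+0.13j), 0.02-0.02j, (-0.09+0.01j), (0.12-0.01j), 0.10-0.03j], [0.01-0.03j, -0.01-0.00j, (0.01+0.01j), -0.02-0.02j, (-0.02-0.01j)]] + [[0.01+0.01j, 0.01j, -0.00+0.00j, 0.01j, -0.01+0.01j],[(-0.01+0.06j), (-0.02+0.03j), (-0.01+0j), (-0.01+0.04j), -0.07-0.01j],[(-0.03+0.08j), (-0.04+0.04j), (-0.01+0j), -0.02+0.05j, -0.10-0.03j],[(-0.08+0.03j), (-0.06-0j), (-0.01-0.01j), (-0.05+0.02j), -0.04-0.09j],[(0.07+0.03j), 0.03+0.03j, 0.00+0.01j, 0.04+0.02j, (-0.03+0.08j)]] + [[0.01-0.01j, -0.01j, (-0-0j), -0.01j, -0.01-0.01j], [(-0.01-0.06j), (-0.02-0.03j), (-0.01-0j), (-0.01-0.04j), -0.07+0.01j], [-0.03-0.08j, (-0.04-0.04j), (-0.01-0j), -0.02-0.05j, (-0.1+0.03j)], [(-0.08-0.03j), (-0.06+0j), (-0.01+0.01j), (-0.05-0.02j), (-0.04+0.09j)], [(0.07-0.03j), 0.03-0.03j, -0.01j, 0.04-0.02j, -0.03-0.08j]] + [[0.00+0.00j, -0.00+0.00j, 0j, -0j, 0j], [0.00+0.00j, (-0.02+0j), (0.01+0j), (0.01-0j), (0.01+0j)], [(-0-0j), 0.02-0.00j, (-0.01-0j), -0.01+0.00j, (-0.01-0j)], [(-0-0j), (0.02-0j), -0.01-0.00j, -0.01+0.00j, -0.01-0.00j], [(-0-0j), 0.00-0.00j, -0.00-0.00j, -0.00+0.00j, -0.00-0.00j]]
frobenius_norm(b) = 0.60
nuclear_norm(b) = 1.09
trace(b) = -0.14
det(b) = -0.00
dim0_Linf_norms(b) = [0.31, 0.06, 0.21, 0.2, 0.2]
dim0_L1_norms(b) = [0.6, 0.2, 0.57, 0.46, 0.55]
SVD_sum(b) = [[-0.03, 0.01, 0.21, -0.18, -0.18], [0.01, -0.00, -0.04, 0.04, 0.04], [-0.00, 0.00, 0.02, -0.02, -0.02], [0.02, -0.01, -0.16, 0.14, 0.14], [-0.0, 0.00, 0.02, -0.01, -0.01]] + [[-0.04, -0.01, -0.01, 0.0, -0.01], [-0.10, -0.02, -0.03, 0.00, -0.02], [-0.31, -0.05, -0.1, 0.01, -0.07], [-0.04, -0.01, -0.01, 0.0, -0.01], [0.13, 0.02, 0.04, -0.0, 0.03]] + [[0.00, 0.00, -0.00, 0.00, -0.00], [0.01, 0.01, -0.01, 0.03, -0.05], [0.01, 0.01, -0.01, 0.02, -0.03], [0.00, 0.00, -0.0, 0.0, -0.0], [0.03, 0.03, -0.03, 0.07, -0.11]] + [[0.02, -0.04, -0.02, -0.02, -0.01], [0.01, -0.02, -0.01, -0.01, -0.01], [-0.01, 0.02, 0.01, 0.01, 0.01], [0.02, -0.05, -0.02, -0.02, -0.01], [-0.0, 0.01, 0.0, 0.0, 0.00]] + [[0.0, 0.0, -0.00, -0.0, -0.0], [-0.0, -0.02, 0.02, 0.02, 0.00], [0.00, 0.01, -0.01, -0.01, -0.00], [0.00, 0.01, -0.01, -0.01, -0.0], [0.00, 0.01, -0.01, -0.01, -0.00]]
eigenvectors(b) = [[0.22+0.45j, (0.22-0.45j), -0.04+0.07j, -0.04-0.07j, (0.06+0j)], [(-0.26-0.17j), -0.26+0.17j, (-0.41+0.04j), -0.41-0.04j, (0.56+0j)], [(-0.58+0j), (-0.58-0j), (-0.56+0j), -0.56-0.00j, (-0.6+0j)], [(-0.08-0.55j), (-0.08+0.55j), -0.34-0.43j, -0.34+0.43j, -0.57+0.00j], [0.10+0.06j, 0.10-0.06j, -0.01+0.47j, (-0.01-0.47j), -0.06+0.00j]]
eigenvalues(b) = [(0.05+0.26j), (0.05-0.26j), (-0.1+0.14j), (-0.1-0.14j), (-0.04+0j)]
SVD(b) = [[-0.77, 0.1, -0.01, -0.62, 0.10], [0.16, 0.29, -0.4, -0.28, -0.81], [-0.08, 0.86, -0.24, 0.3, 0.32], [0.61, 0.13, -0.03, -0.67, 0.41], [-0.06, -0.38, -0.88, 0.08, 0.26]] @ diag([0.425714649386432, 0.38613476422206844, 0.1552748524358803, 0.09103076402053024, 0.035638481446452326]) @ [[0.09, -0.02, -0.63, 0.55, 0.54], [-0.92, -0.14, -0.29, 0.02, -0.21], [-0.21, -0.21, 0.19, -0.51, 0.78], [-0.29, 0.78, 0.4, 0.31, 0.23], [0.10, 0.57, -0.57, -0.58, -0.06]]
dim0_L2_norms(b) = [0.36, 0.1, 0.29, 0.25, 0.27]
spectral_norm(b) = 0.43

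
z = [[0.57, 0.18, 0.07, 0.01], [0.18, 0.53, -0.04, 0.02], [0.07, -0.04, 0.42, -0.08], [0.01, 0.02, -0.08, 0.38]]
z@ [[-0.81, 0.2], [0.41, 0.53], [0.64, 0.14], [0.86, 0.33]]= [[-0.33,  0.22], [0.06,  0.32], [0.13,  0.03], [0.28,  0.13]]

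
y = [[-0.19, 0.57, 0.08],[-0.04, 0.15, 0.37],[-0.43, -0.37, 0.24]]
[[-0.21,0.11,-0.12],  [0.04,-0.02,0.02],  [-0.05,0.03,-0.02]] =y @ [[0.48, -0.25, 0.26], [-0.25, 0.13, -0.14], [0.26, -0.14, 0.15]]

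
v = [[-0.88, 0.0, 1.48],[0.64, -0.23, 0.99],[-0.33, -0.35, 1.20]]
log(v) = [[(-0.62+2.43j), (-0.52-0.73j), (1.25-1.37j)],[(-0.7-2.35j), (-0.86+0.71j), (2.43+1.33j)],[(-0.5-0.01j), (-0.52+0j), (0.8+0.01j)]]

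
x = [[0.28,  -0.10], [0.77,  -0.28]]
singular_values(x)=[0.87, 0.0]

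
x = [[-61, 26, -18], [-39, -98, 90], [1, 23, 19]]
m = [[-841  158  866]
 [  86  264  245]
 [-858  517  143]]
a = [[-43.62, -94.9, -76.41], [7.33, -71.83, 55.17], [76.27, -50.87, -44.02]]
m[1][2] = 245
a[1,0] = 7.33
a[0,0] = -43.62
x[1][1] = -98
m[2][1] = 517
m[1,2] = 245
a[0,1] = -94.9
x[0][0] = -61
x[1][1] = -98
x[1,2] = 90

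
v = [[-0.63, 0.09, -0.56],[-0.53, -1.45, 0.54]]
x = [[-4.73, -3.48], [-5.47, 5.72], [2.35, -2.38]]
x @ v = [[4.82, 4.62, 0.77], [0.41, -8.79, 6.15], [-0.22, 3.66, -2.60]]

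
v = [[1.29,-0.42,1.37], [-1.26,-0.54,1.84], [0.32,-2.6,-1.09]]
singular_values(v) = [2.9, 2.36, 1.75]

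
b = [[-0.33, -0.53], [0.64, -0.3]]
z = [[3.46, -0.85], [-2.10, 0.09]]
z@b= [[-1.69, -1.58], [0.75, 1.09]]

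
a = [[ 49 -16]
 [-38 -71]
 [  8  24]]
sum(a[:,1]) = -63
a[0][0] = 49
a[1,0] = -38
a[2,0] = 8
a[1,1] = -71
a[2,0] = 8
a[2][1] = 24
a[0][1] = -16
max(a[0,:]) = 49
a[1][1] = -71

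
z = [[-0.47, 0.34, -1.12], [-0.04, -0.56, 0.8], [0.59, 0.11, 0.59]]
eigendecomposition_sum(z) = [[-0.00+0.00j,(-0+0j),(-0+0j)], [0.00+0.00j,0.00-0.00j,0j], [0j,0.00-0.00j,0j]] + [[(-0.23+0.63j), 0.17+0.45j, (-0.56+0.12j)], [(-0.02-0.57j), -0.28-0.30j, 0.40-0.28j], [0.29-0.22j, (0.05-0.26j), 0.29+0.11j]] + [[-0.23-0.63j,0.17-0.45j,(-0.56-0.12j)], [(-0.02+0.57j),(-0.28+0.3j),(0.4+0.28j)], [0.29+0.22j,0.05+0.26j,(0.29-0.11j)]]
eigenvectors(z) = [[-0.58+0.00j, -0.70+0.00j, (-0.7-0j)], [(0.68+0j), 0.55-0.23j, 0.55+0.23j], [(0.45+0j), (0.32+0.21j), 0.32-0.21j]]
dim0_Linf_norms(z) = [0.59, 0.56, 1.12]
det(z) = 0.00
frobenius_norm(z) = 1.80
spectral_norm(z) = 1.68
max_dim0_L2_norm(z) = 1.5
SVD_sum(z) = [[-0.43, 0.37, -1.12],  [0.3, -0.26, 0.77],  [0.24, -0.21, 0.62]] + [[-0.04, -0.03, 0.00], [-0.34, -0.30, 0.03], [0.35, 0.32, -0.03]] + [[-0.0, 0.0, 0.00], [-0.00, 0.0, 0.00], [-0.0, 0.0, 0.0]]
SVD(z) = [[-0.75, -0.08, 0.66], [0.52, -0.69, 0.51], [0.41, 0.72, 0.56]] @ diag([1.6796126530225604, 0.6582562836531168, 2.8943152116493346e-05]) @ [[0.34,  -0.3,  0.89], [0.74,  0.67,  -0.06], [-0.58,  0.68,  0.45]]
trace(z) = -0.44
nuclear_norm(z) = 2.34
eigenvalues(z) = [0j, (-0.22+0.44j), (-0.22-0.44j)]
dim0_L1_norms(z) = [1.1, 1.01, 2.51]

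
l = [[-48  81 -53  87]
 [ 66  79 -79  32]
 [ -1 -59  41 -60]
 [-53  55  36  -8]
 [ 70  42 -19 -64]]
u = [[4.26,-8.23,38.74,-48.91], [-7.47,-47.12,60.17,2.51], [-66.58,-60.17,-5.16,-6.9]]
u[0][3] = -48.91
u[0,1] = -8.23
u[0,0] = 4.26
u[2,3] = -6.9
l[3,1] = 55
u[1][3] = 2.51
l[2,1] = -59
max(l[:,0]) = 70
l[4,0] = 70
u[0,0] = 4.26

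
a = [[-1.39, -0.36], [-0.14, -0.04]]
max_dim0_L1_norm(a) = 1.53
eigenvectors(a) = [[-0.99, 0.25],[-0.10, -0.97]]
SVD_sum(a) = [[-1.39, -0.36], [-0.14, -0.04]] + [[-0.00, 0.00], [0.0, -0.0]]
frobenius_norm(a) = 1.44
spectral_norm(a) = 1.44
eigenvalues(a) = [-1.43, -0.0]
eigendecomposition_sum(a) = [[-1.39, -0.36], [-0.14, -0.04]] + [[-0.00, 0.00], [0.0, -0.0]]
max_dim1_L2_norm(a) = 1.44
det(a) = 0.01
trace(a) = -1.43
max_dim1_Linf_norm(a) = 1.39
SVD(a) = [[-0.99,  -0.10], [-0.10,  0.99]] @ diag([1.4432210565325232, 0.003603051643726356]) @ [[0.97, 0.25], [0.25, -0.97]]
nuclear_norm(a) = 1.45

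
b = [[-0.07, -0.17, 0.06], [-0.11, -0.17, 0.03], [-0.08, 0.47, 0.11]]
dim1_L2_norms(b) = [0.19, 0.2, 0.49]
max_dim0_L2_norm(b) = 0.53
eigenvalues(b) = [(-0.3+0j), (0.09+0.06j), (0.09-0.06j)]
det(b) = -0.00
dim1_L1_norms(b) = [0.3, 0.31, 0.66]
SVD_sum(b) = [[0.01, -0.16, -0.02], [0.01, -0.16, -0.02], [-0.02, 0.48, 0.07]] + [[-0.09, -0.01, 0.06], [-0.1, -0.01, 0.07], [-0.06, -0.01, 0.04]] + [[0.01,-0.0,0.02],[-0.01,0.0,-0.02],[0.0,-0.0,0.0]]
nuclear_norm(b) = 0.75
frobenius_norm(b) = 0.56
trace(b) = -0.13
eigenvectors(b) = [[0.57+0.00j, (-0.29+0.19j), -0.29-0.19j],[0.59+0.00j, (-0-0.08j), (-0+0.08j)],[-0.56+0.00j, (-0.94+0j), -0.94-0.00j]]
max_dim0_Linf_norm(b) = 0.47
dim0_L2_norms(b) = [0.15, 0.53, 0.13]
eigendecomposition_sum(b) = [[(-0.08-0j), (-0.19+0j), 0.03-0.00j], [-0.08-0.00j, (-0.2+0j), 0.03-0.00j], [(0.08+0j), 0.19-0.00j, (-0.03+0j)]] + [[0.01+0.06j, 0.01-0.08j, (0.02-0.02j)], [(-0.01-0.01j), 0.01+0.01j, 0.01j], [(-0.08+0.15j), (0.14-0.16j), 0.07-0.02j]] + [[(0.01-0.06j),0.01+0.08j,(0.02+0.02j)], [(-0.01+0.01j),(0.01-0.01j),-0.01j], [(-0.08-0.15j),(0.14+0.16j),0.07+0.02j]]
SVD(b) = [[0.30, -0.6, -0.75], [0.3, -0.68, 0.66], [-0.91, -0.42, -0.02]] @ diag([0.5329002682353872, 0.18329169232310735, 0.03348820150416932]) @ [[0.04,-0.99,-0.14], [0.82,0.11,-0.56], [-0.57,0.09,-0.82]]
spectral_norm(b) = 0.53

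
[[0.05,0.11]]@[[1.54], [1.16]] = [[0.2]]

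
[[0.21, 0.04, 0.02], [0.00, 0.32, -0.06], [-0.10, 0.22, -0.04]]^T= [[0.21, 0.0, -0.1], [0.04, 0.32, 0.22], [0.02, -0.06, -0.04]]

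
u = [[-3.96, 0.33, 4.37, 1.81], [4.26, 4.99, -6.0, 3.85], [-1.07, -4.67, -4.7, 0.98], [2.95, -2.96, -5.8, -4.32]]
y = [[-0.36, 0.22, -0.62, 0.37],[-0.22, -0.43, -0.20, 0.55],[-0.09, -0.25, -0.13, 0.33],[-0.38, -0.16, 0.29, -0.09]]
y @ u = [[4.12, 2.78, -2.13, -2.01], [0.88, -2.91, -0.63, -4.63], [0.4, -1.65, -0.20, -2.68], [0.25, -2.01, -1.54, -0.63]]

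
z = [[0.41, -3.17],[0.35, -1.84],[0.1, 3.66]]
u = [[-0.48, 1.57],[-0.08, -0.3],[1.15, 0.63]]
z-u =[[0.89,-4.74], [0.43,-1.54], [-1.05,3.03]]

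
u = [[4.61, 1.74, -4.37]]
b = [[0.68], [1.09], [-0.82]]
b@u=[[3.13, 1.18, -2.97], [5.02, 1.9, -4.76], [-3.78, -1.43, 3.58]]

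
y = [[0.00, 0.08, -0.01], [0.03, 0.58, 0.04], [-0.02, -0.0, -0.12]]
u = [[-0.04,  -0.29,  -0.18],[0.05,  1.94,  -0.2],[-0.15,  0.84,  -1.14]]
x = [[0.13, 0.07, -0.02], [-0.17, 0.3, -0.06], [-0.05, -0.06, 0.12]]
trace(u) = 0.76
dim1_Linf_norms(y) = [0.08, 0.58, 0.12]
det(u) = -0.00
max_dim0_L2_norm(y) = 0.59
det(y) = 0.00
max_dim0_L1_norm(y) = 0.66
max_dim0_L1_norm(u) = 3.07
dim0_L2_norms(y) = [0.04, 0.59, 0.13]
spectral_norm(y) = 0.59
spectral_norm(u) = 2.24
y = x @ u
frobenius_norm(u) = 2.44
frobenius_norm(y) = 0.60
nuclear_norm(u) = 3.21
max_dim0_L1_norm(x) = 0.43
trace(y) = 0.46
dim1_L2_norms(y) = [0.08, 0.58, 0.12]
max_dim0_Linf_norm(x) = 0.3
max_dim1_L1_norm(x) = 0.53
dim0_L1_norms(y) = [0.05, 0.66, 0.17]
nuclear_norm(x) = 0.62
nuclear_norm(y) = 0.71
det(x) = 0.01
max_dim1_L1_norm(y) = 0.65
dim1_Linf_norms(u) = [0.29, 1.94, 1.14]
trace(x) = 0.55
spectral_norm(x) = 0.35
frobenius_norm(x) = 0.41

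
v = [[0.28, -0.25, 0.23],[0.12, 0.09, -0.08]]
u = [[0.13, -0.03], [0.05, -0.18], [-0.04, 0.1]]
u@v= [[0.03, -0.04, 0.03], [-0.01, -0.03, 0.03], [0.00, 0.02, -0.02]]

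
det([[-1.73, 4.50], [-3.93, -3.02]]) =22.910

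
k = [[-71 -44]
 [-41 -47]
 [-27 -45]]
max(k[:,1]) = -44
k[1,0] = -41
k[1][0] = -41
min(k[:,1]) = -47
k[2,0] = -27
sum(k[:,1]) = -136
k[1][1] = -47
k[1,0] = -41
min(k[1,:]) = -47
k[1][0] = -41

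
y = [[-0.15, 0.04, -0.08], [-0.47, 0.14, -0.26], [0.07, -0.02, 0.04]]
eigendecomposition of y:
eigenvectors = [[0.23, 0.42, -0.22], [0.96, 0.90, 0.63], [-0.13, -0.15, 0.74]]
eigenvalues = [0.06, -0.04, 0.0]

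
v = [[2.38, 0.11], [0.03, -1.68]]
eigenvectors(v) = [[1.0, -0.03],[0.01, 1.0]]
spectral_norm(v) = 2.38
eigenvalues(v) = [2.38, -1.68]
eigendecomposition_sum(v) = [[2.38, 0.06], [0.02, 0.0]] + [[-0.0, 0.05], [0.01, -1.68]]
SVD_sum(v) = [[2.38, 0.18], [-0.09, -0.01]] + [[0.00, -0.07], [0.12, -1.67]]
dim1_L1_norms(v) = [2.49, 1.71]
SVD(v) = [[-1.0,  0.04],[0.04,  1.0]] @ diag([2.383484837072738, 1.6789282389203963]) @ [[-1.0, -0.07], [0.07, -1.0]]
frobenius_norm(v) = 2.92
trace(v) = 0.70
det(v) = -4.00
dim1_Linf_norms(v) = [2.38, 1.68]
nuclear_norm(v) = 4.06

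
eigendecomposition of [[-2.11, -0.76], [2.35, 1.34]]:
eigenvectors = [[-0.77,  0.26], [0.64,  -0.97]]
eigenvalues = [-1.48, 0.71]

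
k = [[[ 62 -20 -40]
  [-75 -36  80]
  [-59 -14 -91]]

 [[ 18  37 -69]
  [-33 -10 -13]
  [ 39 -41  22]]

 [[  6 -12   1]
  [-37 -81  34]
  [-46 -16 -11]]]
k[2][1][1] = -81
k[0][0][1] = -20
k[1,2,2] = 22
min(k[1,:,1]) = -41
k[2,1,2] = 34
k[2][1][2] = 34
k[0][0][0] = 62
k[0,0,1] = -20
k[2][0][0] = 6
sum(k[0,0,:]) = 2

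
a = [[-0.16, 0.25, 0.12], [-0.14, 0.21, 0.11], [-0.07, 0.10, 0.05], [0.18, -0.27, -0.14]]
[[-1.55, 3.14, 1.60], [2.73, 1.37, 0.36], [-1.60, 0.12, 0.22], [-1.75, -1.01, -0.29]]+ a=[[-1.71, 3.39, 1.72], [2.59, 1.58, 0.47], [-1.67, 0.22, 0.27], [-1.57, -1.28, -0.43]]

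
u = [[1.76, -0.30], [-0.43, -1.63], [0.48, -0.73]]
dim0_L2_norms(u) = [1.87, 1.81]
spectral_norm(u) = 1.90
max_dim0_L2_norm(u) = 1.87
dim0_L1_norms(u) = [2.67, 2.66]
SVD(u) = [[-0.89, 0.32], [-0.21, -0.92], [-0.40, -0.23]] @ diag([1.8996563951191203, 1.7843782055615416]) @ [[-0.88, 0.47], [0.47, 0.88]]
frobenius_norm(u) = 2.61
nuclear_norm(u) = 3.68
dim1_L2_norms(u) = [1.79, 1.69, 0.87]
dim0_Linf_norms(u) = [1.76, 1.63]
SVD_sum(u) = [[1.49, -0.80], [0.35, -0.19], [0.68, -0.37]] + [[0.27, 0.5], [-0.78, -1.44], [-0.20, -0.36]]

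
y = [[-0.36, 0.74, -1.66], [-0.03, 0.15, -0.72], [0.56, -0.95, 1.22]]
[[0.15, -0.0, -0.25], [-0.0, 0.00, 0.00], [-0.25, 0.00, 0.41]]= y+[[0.51, -0.74, 1.41], [0.03, -0.15, 0.72], [-0.81, 0.95, -0.81]]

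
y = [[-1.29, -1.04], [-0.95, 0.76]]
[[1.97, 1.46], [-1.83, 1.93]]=y @ [[0.21, -1.58], [-2.15, 0.56]]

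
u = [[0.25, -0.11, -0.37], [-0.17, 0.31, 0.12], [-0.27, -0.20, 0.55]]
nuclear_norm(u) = 1.18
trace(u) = 1.11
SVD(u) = [[-0.57,0.32,0.76], [0.23,-0.82,0.52], [0.79,0.47,0.39]] @ diag([0.7799371739468132, 0.3974542040597592, 0.0053066346286721085]) @ [[-0.51, -0.03, 0.86],[0.23, -0.97, 0.10],[-0.83, -0.25, -0.5]]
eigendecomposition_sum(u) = [[-0.0, -0.0, -0.0], [-0.00, -0.00, -0.00], [-0.0, -0.0, -0.00]] + [[0.29, 0.25, -0.62], [-0.23, -0.19, 0.48], [-0.27, -0.23, 0.58]] + [[-0.04, -0.36, 0.25], [0.06, 0.50, -0.36], [0.00, 0.03, -0.02]]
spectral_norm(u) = 0.78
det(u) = -0.00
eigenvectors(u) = [[0.83, 0.64, 0.58],[0.26, -0.49, -0.81],[0.5, -0.59, -0.05]]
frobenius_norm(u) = 0.88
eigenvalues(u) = [-0.01, 0.68, 0.44]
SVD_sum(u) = [[0.22,0.01,-0.38], [-0.09,-0.01,0.15], [-0.31,-0.02,0.53]] + [[0.03, -0.12, 0.01], [-0.08, 0.32, -0.03], [0.04, -0.18, 0.02]] + [[-0.0, -0.0, -0.00],  [-0.0, -0.0, -0.0],  [-0.0, -0.00, -0.0]]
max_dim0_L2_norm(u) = 0.67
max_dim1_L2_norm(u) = 0.64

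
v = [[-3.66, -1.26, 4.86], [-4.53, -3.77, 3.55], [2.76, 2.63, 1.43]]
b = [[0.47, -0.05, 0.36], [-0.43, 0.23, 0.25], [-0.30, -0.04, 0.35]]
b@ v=[[-0.50, 0.54, 2.62],[1.22, 0.33, -0.92],[2.25, 1.45, -1.10]]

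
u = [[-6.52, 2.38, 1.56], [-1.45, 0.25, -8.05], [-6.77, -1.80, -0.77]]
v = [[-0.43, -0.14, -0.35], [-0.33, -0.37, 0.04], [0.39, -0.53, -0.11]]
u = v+[[-6.09, 2.52, 1.91], [-1.12, 0.62, -8.09], [-7.16, -1.27, -0.66]]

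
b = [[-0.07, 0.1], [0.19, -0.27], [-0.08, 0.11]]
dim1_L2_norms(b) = [0.12, 0.33, 0.14]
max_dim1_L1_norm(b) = 0.46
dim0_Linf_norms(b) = [0.19, 0.27]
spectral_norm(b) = 0.38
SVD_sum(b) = [[-0.07, 0.10], [0.19, -0.27], [-0.08, 0.11]] + [[0.0,0.0],[-0.00,-0.00],[-0.00,-0.00]]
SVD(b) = [[-0.32,0.25], [0.87,-0.29], [-0.36,-0.92]] @ diag([0.3773537552761522, 0.002035529166059979]) @ [[0.58, -0.82], [0.82, 0.58]]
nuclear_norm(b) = 0.38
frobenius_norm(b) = 0.38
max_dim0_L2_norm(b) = 0.31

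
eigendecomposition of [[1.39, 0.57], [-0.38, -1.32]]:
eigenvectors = [[0.99,  -0.21], [-0.14,  0.98]]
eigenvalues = [1.31, -1.24]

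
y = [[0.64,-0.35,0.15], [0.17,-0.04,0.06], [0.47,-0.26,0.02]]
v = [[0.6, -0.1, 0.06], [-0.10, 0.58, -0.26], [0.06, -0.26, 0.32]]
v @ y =[[0.4, -0.22, 0.09], [-0.09, 0.08, 0.01], [0.14, -0.09, -0.00]]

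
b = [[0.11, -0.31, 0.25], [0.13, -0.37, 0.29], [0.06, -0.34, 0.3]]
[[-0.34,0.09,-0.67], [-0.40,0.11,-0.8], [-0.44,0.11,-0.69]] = b@[[0.20, -0.38, -0.87], [-0.35, -0.79, 1.75], [-1.90, -0.46, -0.14]]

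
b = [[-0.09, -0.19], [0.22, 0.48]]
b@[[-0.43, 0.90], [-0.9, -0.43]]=[[0.21,0.0], [-0.53,-0.01]]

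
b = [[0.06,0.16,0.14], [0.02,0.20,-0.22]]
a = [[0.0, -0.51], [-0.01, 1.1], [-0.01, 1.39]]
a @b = [[-0.01, -0.10, 0.11], [0.02, 0.22, -0.24], [0.03, 0.28, -0.31]]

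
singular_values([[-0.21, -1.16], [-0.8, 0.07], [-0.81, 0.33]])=[1.22, 1.14]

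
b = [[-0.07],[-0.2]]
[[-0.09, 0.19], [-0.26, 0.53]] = b @ [[1.29, -2.67]]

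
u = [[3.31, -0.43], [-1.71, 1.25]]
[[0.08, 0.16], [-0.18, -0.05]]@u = [[-0.01, 0.17], [-0.51, 0.01]]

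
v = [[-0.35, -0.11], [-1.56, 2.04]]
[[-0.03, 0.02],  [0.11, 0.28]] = v@[[0.05,  -0.09], [0.09,  0.07]]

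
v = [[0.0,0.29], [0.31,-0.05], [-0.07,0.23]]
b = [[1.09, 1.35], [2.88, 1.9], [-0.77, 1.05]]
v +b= [[1.09, 1.64],[3.19, 1.85],[-0.84, 1.28]]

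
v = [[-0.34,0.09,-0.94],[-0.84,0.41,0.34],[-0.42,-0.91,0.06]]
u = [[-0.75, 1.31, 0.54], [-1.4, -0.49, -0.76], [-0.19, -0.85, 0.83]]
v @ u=[[0.31,0.31,-1.03], [-0.01,-1.59,-0.48], [1.58,-0.16,0.51]]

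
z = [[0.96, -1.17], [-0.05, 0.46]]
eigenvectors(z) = [[1.00, 0.89], [-0.08, 0.46]]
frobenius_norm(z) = 1.58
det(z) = 0.38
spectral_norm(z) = 1.56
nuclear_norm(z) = 1.81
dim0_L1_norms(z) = [1.01, 1.63]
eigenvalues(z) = [1.06, 0.36]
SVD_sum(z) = [[0.91, -1.21], [-0.24, 0.32]] + [[0.05,0.04], [0.19,0.14]]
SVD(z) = [[-0.97, 0.25], [0.25, 0.97]] @ diag([1.5635096484442446, 0.24502567053628363]) @ [[-0.6, 0.80], [0.8, 0.60]]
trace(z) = 1.42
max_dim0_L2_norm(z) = 1.26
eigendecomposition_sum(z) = [[0.91, -1.78], [-0.08, 0.15]] + [[0.05,0.61], [0.03,0.31]]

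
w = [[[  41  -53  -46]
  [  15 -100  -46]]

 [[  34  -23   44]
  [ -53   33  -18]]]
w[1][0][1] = -23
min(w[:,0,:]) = -53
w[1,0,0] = 34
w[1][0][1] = -23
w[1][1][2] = -18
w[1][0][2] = 44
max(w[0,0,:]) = 41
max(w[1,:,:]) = 44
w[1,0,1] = -23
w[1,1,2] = -18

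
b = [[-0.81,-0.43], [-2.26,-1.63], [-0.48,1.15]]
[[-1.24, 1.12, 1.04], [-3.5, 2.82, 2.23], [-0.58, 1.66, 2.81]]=b@[[1.47, -1.76, -2.11], [0.11, 0.71, 1.56]]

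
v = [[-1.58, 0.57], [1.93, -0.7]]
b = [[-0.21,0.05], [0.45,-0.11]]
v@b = [[0.59, -0.14], [-0.72, 0.17]]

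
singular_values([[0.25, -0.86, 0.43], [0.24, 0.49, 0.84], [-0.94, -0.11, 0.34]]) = [1.01, 1.0, 0.99]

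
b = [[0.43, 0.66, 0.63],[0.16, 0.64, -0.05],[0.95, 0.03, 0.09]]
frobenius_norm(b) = 1.54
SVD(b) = [[-0.73, -0.41, -0.54], [-0.36, -0.44, 0.82], [-0.58, 0.8, 0.17]] @ diag([1.2764259188909841, 0.7539858929458414, 0.4109040603619878]) @ [[-0.72, -0.57, -0.39], [0.68, -0.7, -0.22], [0.14, 0.42, -0.89]]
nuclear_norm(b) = 2.44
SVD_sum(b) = [[0.67, 0.53, 0.36], [0.33, 0.27, 0.18], [0.53, 0.42, 0.29]] + [[-0.21,0.22,0.07], [-0.22,0.23,0.07], [0.41,-0.42,-0.13]] + [[-0.03, -0.09, 0.2],  [0.05, 0.14, -0.30],  [0.01, 0.03, -0.06]]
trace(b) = 1.16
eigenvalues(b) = [-0.58, 1.15, 0.59]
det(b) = -0.40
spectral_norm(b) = 1.28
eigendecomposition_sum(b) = [[-0.23,0.12,0.23], [0.04,-0.02,-0.04], [0.33,-0.17,-0.32]] + [[0.64,  0.86,  0.34], [0.15,  0.19,  0.08], [0.58,  0.77,  0.31]] + [[0.02, -0.32, 0.06], [-0.03, 0.47, -0.08], [0.04, -0.57, 0.10]]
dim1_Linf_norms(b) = [0.66, 0.64, 0.95]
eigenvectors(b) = [[0.58, -0.73, 0.39], [-0.11, -0.17, -0.58], [-0.81, -0.66, 0.71]]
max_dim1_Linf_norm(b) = 0.95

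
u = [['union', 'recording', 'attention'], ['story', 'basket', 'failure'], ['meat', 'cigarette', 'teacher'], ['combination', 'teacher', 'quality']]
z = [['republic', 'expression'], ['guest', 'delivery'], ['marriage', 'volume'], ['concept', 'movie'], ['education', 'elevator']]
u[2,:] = ['meat', 'cigarette', 'teacher']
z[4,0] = 'education'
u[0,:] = ['union', 'recording', 'attention']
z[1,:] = ['guest', 'delivery']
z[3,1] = 'movie'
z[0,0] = 'republic'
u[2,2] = 'teacher'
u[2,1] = 'cigarette'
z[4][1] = 'elevator'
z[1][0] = 'guest'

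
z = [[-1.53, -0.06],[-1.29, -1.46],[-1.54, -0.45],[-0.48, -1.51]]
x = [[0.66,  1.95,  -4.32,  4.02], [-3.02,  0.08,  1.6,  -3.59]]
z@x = [[-0.83, -2.99, 6.51, -5.94], [3.56, -2.63, 3.24, 0.06], [0.34, -3.04, 5.93, -4.58], [4.24, -1.06, -0.34, 3.49]]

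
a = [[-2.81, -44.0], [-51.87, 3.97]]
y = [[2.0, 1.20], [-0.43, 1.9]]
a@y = [[13.3, -86.97], [-105.45, -54.70]]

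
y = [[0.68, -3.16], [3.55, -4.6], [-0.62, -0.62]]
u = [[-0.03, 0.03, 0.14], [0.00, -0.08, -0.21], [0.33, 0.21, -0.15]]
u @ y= [[-0.00, -0.13], [-0.15, 0.5], [1.06, -1.92]]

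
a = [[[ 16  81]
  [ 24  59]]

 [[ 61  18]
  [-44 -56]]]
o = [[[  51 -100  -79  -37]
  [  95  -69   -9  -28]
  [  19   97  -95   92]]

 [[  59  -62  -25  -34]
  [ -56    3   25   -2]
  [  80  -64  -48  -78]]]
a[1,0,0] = 61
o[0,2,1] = 97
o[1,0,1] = -62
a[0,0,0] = 16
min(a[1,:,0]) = -44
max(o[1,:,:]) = 80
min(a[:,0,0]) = 16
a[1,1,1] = -56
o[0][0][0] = 51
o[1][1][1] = 3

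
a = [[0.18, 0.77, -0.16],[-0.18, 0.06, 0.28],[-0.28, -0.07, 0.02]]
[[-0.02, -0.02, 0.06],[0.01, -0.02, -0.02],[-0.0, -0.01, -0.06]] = a @ [[0.02, 0.04, 0.19], [-0.02, -0.04, 0.04], [0.06, -0.02, 0.03]]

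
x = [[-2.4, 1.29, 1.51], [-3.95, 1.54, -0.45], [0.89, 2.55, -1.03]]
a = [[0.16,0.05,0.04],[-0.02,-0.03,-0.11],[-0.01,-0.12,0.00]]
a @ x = [[-0.55, 0.39, 0.18], [0.07, -0.35, 0.10], [0.50, -0.2, 0.04]]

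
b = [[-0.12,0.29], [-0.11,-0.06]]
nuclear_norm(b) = 0.44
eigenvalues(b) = [(-0.09+0.18j), (-0.09-0.18j)]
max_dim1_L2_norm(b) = 0.31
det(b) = 0.04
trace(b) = -0.18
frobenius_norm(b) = 0.34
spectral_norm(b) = 0.31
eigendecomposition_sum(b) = [[-0.06+0.08j, (0.14+0.07j)], [(-0.06-0.03j), (-0.03+0.1j)]] + [[-0.06-0.08j, 0.14-0.07j], [(-0.06+0.03j), -0.03-0.10j]]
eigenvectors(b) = [[(0.85+0j),  0.85-0.00j], [0.09+0.52j,  (0.09-0.52j)]]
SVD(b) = [[-1.00, 0.05], [0.05, 1.00]] @ diag([0.3141854517996645, 0.1244487921895617]) @ [[0.36, -0.93], [-0.93, -0.36]]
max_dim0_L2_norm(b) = 0.3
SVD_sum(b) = [[-0.11, 0.29],[0.01, -0.01]] + [[-0.01, -0.00], [-0.12, -0.05]]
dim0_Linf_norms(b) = [0.12, 0.29]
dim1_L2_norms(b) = [0.31, 0.13]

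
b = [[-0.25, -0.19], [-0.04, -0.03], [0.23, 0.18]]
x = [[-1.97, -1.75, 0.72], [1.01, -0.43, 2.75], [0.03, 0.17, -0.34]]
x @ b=[[0.73, 0.56], [0.4, 0.32], [-0.09, -0.07]]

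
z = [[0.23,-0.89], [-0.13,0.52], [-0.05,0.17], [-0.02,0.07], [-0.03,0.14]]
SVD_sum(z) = [[0.23, -0.89],[-0.13, 0.52],[-0.04, 0.17],[-0.02, 0.07],[-0.04, 0.14]] + [[0.0, 0.00], [0.0, 0.0], [-0.01, -0.0], [-0.00, -0.00], [0.01, 0.00]]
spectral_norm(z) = 1.09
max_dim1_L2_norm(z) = 0.92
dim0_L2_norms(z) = [0.27, 1.06]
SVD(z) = [[-0.84, -0.16], [0.49, -0.36], [0.16, 0.66], [0.07, 0.21], [0.13, -0.61]] @ diag([1.0906014329886962, 0.009408207215156734]) @ [[-0.25, 0.97],[-0.97, -0.25]]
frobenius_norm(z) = 1.09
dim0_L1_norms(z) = [0.46, 1.79]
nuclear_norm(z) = 1.10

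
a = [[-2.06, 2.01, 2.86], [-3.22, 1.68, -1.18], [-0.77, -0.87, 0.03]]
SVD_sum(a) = [[-2.78, 1.95, 1.04], [-2.42, 1.70, 0.91], [-0.10, 0.07, 0.04]] + [[0.75, 0.10, 1.81],[-0.85, -0.11, -2.06],[-0.12, -0.02, -0.29]] + [[-0.03,  -0.04,  0.01],[0.05,  0.09,  -0.03],[-0.55,  -0.93,  0.28]]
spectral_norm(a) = 4.72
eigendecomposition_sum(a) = [[(-0.99+1.22j), (0.93+0.27j), 1.53+0.82j], [(-1.32-0.06j), 0.29+0.76j, (0.22+1.44j)], [(-0.54-0.48j), (-0.14+0.42j), -0.41+0.69j]] + [[(-0.99-1.22j), 0.93-0.27j, (1.53-0.82j)],[(-1.32+0.06j), 0.29-0.76j, 0.22-1.44j],[-0.54+0.48j, -0.14-0.42j, -0.41-0.69j]] + [[(-0.08+0j), 0.14+0.00j, -0.21-0.00j], [-0.59+0.00j, (1.11+0j), -1.62-0.00j], [(0.31-0j), -0.58-0.00j, (0.85+0j)]]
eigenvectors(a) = [[(0.72+0j),(0.72-0j),(-0.11+0j)], [(0.36+0.49j),(0.36-0.49j),(-0.88+0j)], [-0.02+0.33j,(-0.02-0.33j),0.46+0.00j]]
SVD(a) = [[-0.75, 0.66, 0.05], [-0.66, -0.75, -0.1], [-0.03, -0.10, 0.99]] @ diag([4.716057221486005, 2.984051096844408, 1.1186792816046007]) @ [[0.78,-0.55,-0.29], [0.38,0.05,0.92], [-0.49,-0.83,0.25]]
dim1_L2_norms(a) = [4.06, 3.82, 1.16]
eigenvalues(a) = [(-1.12+2.67j), (-1.12-2.67j), (1.88+0j)]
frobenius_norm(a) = 5.69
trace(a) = -0.35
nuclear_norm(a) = 8.82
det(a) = 15.74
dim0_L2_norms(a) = [3.9, 2.76, 3.09]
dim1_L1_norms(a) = [6.93, 6.08, 1.67]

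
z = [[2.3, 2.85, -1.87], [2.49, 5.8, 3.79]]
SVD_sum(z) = [[1.04, 2.15, 0.99],  [2.94, 6.05, 2.77]] + [[1.26, 0.7, -2.86], [-0.45, -0.25, 1.02]]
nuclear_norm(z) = 11.11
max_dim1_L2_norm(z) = 7.36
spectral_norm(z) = 7.72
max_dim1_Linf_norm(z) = 5.8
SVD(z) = [[-0.33, -0.94], [-0.94, 0.33]] @ diag([7.719793619395717, 3.393874846534146]) @ [[-0.40, -0.83, -0.38], [-0.39, -0.22, 0.89]]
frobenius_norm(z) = 8.43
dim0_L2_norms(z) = [3.39, 6.46, 4.23]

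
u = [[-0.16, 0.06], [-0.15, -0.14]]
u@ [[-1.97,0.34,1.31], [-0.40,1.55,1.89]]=[[0.29,0.04,-0.10], [0.35,-0.27,-0.46]]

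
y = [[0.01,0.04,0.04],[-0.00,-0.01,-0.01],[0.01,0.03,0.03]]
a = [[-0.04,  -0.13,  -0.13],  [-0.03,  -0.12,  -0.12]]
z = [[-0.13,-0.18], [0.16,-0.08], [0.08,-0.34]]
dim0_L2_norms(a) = [0.05, 0.18, 0.18]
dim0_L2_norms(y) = [0.01, 0.05, 0.05]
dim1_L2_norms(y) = [0.06, 0.01, 0.04]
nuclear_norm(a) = 0.26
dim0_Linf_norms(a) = [0.04, 0.13, 0.13]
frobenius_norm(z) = 0.45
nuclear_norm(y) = 0.08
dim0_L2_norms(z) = [0.22, 0.39]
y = z @ a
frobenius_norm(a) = 0.26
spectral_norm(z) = 0.40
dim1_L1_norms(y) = [0.09, 0.02, 0.07]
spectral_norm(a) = 0.26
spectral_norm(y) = 0.07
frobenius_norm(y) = 0.07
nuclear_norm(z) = 0.61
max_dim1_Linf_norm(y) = 0.04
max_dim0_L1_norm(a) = 0.25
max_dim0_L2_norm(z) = 0.39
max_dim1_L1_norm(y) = 0.09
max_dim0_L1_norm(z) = 0.6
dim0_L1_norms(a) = [0.07, 0.25, 0.25]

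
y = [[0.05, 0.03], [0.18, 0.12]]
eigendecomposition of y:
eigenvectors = [[-0.54, -0.25], [0.84, -0.97]]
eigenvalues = [0.0, 0.17]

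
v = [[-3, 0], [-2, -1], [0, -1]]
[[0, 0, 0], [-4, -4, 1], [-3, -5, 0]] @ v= [[0, 0], [20, 3], [19, 5]]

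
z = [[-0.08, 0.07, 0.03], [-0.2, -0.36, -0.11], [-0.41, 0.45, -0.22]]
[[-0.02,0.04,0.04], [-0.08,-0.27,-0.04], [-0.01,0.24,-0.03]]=z @ [[0.27, 0.13, -0.2], [0.13, 0.67, 0.05], [-0.2, 0.05, 0.59]]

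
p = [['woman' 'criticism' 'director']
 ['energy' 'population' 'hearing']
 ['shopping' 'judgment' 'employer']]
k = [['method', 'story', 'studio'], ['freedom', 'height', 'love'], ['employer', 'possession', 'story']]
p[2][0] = 'shopping'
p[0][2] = 'director'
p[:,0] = ['woman', 'energy', 'shopping']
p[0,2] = 'director'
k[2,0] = 'employer'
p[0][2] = 'director'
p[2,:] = ['shopping', 'judgment', 'employer']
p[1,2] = 'hearing'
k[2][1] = 'possession'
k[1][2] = 'love'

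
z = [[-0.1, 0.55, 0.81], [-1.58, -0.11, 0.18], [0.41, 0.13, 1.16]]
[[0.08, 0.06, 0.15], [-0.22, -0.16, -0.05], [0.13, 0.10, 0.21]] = z @ [[0.14,0.10,0.05], [0.10,0.07,0.04], [0.05,0.04,0.16]]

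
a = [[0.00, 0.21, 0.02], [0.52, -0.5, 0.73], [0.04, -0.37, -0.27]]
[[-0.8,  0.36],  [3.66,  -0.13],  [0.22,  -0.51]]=a@[[-3.41, 1.79],[-4.26, 1.75],[4.52, -0.25]]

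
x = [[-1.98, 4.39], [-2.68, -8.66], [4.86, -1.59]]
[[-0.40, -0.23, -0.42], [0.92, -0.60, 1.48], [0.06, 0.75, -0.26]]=x @ [[-0.02, 0.16, -0.1], [-0.10, 0.02, -0.14]]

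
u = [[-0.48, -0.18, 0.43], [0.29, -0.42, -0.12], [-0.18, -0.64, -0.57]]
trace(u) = -1.47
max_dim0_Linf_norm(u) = 0.64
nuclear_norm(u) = 1.98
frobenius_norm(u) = 1.22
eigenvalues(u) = [(-0.29+0.41j), (-0.29-0.41j), (-0.89+0j)]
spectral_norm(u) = 0.96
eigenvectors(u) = [[-0.70+0.00j, (-0.7-0j), (-0.52+0j)],[0.01+0.41j, 0.01-0.41j, (0.5+0j)],[-0.30-0.50j, (-0.3+0.5j), (0.7+0j)]]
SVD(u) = [[-0.19, 0.95, 0.26], [0.43, -0.16, 0.89], [0.88, 0.28, -0.37]] @ diag([0.9561131118550649, 0.6742424488164236, 0.3474835788247497]) @ [[0.06, -0.74, -0.67], [-0.82, -0.42, 0.4], [0.57, -0.52, 0.63]]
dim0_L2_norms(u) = [0.59, 0.79, 0.72]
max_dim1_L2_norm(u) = 0.88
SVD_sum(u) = [[-0.01, 0.13, 0.12], [0.02, -0.3, -0.27], [0.05, -0.63, -0.56]] + [[-0.52, -0.27, 0.25], [0.09, 0.05, -0.04], [-0.15, -0.08, 0.07]] + [[0.05, -0.05, 0.06],[0.18, -0.16, 0.2],[-0.07, 0.07, -0.08]]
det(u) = -0.22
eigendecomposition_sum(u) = [[-0.18+0.14j,-0.27-0.07j,0.06+0.15j], [(0.08+0.1j),-0.03+0.16j,0.09-0.04j], [-0.17-0.07j,-0.07-0.22j,(-0.08+0.11j)]] + [[-0.18-0.14j, (-0.27+0.07j), (0.06-0.15j)], [(0.08-0.1j), -0.03-0.16j, 0.09+0.04j], [(-0.17+0.07j), -0.07+0.22j, -0.08-0.11j]] + [[(-0.13-0j), 0.37-0.00j, 0.30-0.00j], [0.12+0.00j, (-0.35+0j), -0.29+0.00j], [0.17+0.00j, (-0.5+0j), -0.41+0.00j]]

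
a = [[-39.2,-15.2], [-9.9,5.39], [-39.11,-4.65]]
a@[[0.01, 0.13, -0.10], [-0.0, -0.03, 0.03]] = [[-0.39, -4.64, 3.46], [-0.1, -1.45, 1.15], [-0.39, -4.94, 3.77]]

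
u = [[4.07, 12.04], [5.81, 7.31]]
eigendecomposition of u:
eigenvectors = [[-0.87,  -0.76], [0.5,  -0.64]]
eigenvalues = [-2.83, 14.21]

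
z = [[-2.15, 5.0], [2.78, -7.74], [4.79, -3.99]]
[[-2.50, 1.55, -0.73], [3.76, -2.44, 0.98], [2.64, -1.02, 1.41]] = z @ [[0.21, 0.07, 0.27], [-0.41, 0.34, -0.03]]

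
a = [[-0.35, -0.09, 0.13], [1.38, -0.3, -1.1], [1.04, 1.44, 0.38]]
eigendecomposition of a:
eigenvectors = [[0.46+0.00j, 0.03+0.10j, 0.03-0.10j], [-0.54+0.00j, (0.22-0.66j), (0.22+0.66j)], [(0.7+0j), (-0.71+0j), -0.71-0.00j]]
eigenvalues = [(-0.05+0j), (-0.11+1.19j), (-0.11-1.19j)]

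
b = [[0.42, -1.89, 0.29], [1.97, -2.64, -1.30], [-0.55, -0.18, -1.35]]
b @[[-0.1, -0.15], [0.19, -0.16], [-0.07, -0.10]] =[[-0.42,0.21], [-0.61,0.26], [0.12,0.25]]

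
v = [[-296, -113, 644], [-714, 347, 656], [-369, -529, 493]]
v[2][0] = -369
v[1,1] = 347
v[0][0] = -296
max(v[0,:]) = 644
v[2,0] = -369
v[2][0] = -369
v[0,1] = -113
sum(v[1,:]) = 289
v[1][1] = 347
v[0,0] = -296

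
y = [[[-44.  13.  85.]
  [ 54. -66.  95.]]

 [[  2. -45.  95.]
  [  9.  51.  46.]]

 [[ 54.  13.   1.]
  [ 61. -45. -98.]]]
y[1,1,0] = 9.0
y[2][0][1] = 13.0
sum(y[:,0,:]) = 174.0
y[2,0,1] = 13.0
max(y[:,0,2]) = 95.0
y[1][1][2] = 46.0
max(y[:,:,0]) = 61.0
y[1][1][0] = 9.0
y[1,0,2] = 95.0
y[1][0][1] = -45.0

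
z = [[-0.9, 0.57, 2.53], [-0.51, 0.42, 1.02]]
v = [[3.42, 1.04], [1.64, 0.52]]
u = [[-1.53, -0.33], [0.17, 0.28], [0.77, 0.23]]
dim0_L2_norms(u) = [1.72, 0.49]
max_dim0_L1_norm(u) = 2.47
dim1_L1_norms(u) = [1.86, 0.45, 1.0]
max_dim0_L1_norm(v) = 5.06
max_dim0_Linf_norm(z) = 2.53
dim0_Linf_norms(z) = [0.9, 0.57, 2.53]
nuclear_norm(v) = 3.99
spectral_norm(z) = 3.00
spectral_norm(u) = 1.77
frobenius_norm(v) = 3.97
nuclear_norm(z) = 3.20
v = z @ u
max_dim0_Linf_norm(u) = 1.53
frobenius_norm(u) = 1.79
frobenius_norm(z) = 3.00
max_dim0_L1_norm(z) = 3.55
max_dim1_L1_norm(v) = 4.46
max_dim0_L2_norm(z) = 2.73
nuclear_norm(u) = 2.01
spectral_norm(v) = 3.97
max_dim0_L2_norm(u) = 1.72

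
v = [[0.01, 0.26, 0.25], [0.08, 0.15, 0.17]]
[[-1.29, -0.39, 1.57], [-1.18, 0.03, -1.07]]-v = [[-1.30, -0.65, 1.32], [-1.26, -0.12, -1.24]]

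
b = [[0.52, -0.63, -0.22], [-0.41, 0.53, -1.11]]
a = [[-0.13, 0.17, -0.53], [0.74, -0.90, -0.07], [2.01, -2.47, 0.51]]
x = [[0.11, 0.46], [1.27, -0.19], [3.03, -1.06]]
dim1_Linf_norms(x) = [0.46, 1.27, 3.03]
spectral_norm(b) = 1.33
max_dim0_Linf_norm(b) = 1.11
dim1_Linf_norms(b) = [0.63, 1.11]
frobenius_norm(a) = 3.48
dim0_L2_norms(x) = [3.29, 1.17]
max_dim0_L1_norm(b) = 1.33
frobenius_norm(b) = 1.55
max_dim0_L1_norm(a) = 3.54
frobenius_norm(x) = 3.49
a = x @ b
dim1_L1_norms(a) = [0.83, 1.71, 4.99]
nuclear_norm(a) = 3.99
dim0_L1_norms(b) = [0.93, 1.16, 1.33]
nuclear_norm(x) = 3.97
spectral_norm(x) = 3.45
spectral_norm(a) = 3.43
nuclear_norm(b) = 2.12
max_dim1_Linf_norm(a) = 2.47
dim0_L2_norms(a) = [2.15, 2.63, 0.74]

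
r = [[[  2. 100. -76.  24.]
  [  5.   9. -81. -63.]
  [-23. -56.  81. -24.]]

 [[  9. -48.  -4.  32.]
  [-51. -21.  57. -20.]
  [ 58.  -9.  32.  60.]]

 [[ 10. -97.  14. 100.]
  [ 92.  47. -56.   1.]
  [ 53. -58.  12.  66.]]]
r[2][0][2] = 14.0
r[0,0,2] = -76.0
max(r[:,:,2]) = 81.0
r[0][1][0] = 5.0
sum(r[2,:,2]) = -30.0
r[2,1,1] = 47.0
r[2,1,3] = 1.0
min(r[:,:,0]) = -51.0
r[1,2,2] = 32.0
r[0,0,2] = -76.0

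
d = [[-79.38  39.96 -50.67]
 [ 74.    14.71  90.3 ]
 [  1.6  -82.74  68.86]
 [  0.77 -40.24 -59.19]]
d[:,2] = [-50.67, 90.3, 68.86, -59.19]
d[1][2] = 90.3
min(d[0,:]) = -79.38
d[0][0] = -79.38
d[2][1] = -82.74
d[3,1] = -40.24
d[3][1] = -40.24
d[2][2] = 68.86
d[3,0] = 0.77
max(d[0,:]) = 39.96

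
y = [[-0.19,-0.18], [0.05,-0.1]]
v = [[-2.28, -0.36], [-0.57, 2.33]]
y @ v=[[0.54, -0.35],  [-0.06, -0.25]]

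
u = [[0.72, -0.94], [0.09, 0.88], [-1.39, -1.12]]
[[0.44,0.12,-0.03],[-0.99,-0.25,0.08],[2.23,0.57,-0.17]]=u @ [[-0.76, -0.19, 0.06], [-1.05, -0.27, 0.08]]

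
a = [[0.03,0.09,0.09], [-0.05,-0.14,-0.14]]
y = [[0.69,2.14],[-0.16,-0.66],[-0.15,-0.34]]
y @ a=[[-0.09, -0.24, -0.24], [0.03, 0.08, 0.08], [0.01, 0.03, 0.03]]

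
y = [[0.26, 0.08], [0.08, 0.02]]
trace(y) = 0.28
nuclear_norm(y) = 0.29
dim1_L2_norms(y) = [0.27, 0.08]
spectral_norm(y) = 0.28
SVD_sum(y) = [[0.26, 0.08], [0.08, 0.02]] + [[-0.00, 0.00], [0.00, -0.0]]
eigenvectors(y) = [[0.96,-0.29], [0.29,0.96]]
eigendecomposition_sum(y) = [[0.26, 0.08], [0.08, 0.02]] + [[-0.00, 0.0], [0.00, -0.00]]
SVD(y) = [[-0.96, -0.29], [-0.29, 0.96]] @ diag([0.2842220510185596, 0.00422205101855957]) @ [[-0.96,  -0.29], [0.29,  -0.96]]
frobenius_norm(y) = 0.28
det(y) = -0.00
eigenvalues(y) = [0.28, -0.0]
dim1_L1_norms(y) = [0.34, 0.1]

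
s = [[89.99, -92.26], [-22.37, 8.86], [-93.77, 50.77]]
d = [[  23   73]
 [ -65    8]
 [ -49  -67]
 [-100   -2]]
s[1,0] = -22.37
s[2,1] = 50.77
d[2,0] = -49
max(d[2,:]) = -49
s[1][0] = -22.37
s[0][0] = 89.99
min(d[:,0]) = -100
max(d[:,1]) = 73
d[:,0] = [23, -65, -49, -100]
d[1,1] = 8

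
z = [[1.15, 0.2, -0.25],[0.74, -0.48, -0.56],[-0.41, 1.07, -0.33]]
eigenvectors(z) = [[(0.92+0j), (-0.14+0.01j), -0.14-0.01j], [0.39+0.00j, 0.04-0.53j, 0.04+0.53j], [(0.03+0j), (-0.83+0j), -0.83-0.00j]]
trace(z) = 0.34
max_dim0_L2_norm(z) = 1.43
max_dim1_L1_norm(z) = 1.81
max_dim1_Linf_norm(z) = 1.15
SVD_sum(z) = [[0.84, -0.43, -0.21], [0.85, -0.43, -0.21], [-0.66, 0.33, 0.17]] + [[0.22,0.56,-0.26], [0.02,0.05,-0.02], [0.3,0.78,-0.36]] + [[0.09, 0.07, 0.22], [-0.13, -0.1, -0.32], [-0.06, -0.04, -0.14]]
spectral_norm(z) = 1.57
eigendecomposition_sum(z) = [[1.23+0.00j, (0.02+0j), (-0.2+0j)], [(0.52+0j), (0.01+0j), (-0.09+0j)], [(0.03+0j), 0j, (-0.01+0j)]] + [[-0.04-0.02j,(0.09+0.05j),(-0.02+0.06j)], [(0.11-0.13j),-0.24+0.33j,(-0.24-0.12j)], [(-0.22-0.16j),0.53+0.35j,(-0.16+0.38j)]] + [[(-0.04+0.02j), (0.09-0.05j), (-0.02-0.06j)], [(0.11+0.13j), -0.24-0.33j, (-0.24+0.12j)], [-0.22+0.16j, 0.53-0.35j, -0.16-0.38j]]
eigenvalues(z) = [(1.23+0j), (-0.44+0.68j), (-0.44-0.68j)]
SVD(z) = [[-0.62, 0.58, -0.53], [-0.62, 0.05, 0.78], [0.48, 0.81, 0.33]] @ diag([1.570197486423378, 1.1214133332541658, 0.4641249719951387]) @ [[-0.87,  0.44,  0.22], [0.33,  0.86,  -0.39], [-0.36,  -0.27,  -0.89]]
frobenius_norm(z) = 1.98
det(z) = 0.82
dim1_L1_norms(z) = [1.6, 1.78, 1.81]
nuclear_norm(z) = 3.16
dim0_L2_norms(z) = [1.43, 1.19, 0.7]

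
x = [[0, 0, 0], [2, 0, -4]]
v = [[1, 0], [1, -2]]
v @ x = [[0, 0, 0], [-4, 0, 8]]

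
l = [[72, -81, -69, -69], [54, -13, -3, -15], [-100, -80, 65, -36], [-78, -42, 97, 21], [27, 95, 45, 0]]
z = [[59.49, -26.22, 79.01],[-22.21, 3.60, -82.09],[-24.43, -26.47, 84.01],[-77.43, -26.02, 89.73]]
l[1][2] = -3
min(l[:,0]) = -100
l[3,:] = [-78, -42, 97, 21]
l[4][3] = 0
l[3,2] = 97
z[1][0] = -22.21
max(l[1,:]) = 54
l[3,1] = -42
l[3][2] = 97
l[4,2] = 45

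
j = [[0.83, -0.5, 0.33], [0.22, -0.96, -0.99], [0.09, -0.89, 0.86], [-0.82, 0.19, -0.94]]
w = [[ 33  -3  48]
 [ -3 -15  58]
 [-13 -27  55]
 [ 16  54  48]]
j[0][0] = 0.831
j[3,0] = -0.817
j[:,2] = [0.329, -0.989, 0.856, -0.937]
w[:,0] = [33, -3, -13, 16]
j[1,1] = -0.961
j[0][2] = 0.329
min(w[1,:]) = -15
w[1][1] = -15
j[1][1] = -0.961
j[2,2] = 0.856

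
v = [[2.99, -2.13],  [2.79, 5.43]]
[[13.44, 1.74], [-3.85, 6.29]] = v @[[2.92, 1.03], [-2.21, 0.63]]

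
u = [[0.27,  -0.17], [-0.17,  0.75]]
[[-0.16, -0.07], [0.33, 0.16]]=u @ [[-0.36, -0.17], [0.36, 0.17]]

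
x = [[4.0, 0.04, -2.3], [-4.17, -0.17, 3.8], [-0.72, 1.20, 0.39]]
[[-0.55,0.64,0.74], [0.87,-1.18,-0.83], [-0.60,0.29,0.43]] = x @ [[-0.04,-0.04,0.18], [-0.58,0.33,0.47], [0.16,-0.34,-0.0]]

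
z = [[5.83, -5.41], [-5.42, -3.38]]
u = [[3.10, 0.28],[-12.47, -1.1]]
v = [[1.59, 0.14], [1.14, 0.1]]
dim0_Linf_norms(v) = [1.59, 0.14]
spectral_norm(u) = 12.90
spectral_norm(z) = 8.33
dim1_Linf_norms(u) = [3.1, 12.47]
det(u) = 0.08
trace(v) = 1.69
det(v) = -0.00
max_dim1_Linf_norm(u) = 12.47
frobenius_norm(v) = 1.96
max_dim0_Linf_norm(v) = 1.59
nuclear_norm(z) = 14.22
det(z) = -49.03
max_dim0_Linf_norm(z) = 5.83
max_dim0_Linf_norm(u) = 12.47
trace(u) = 2.00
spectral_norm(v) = 1.96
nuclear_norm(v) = 1.96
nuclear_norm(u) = 12.91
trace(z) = 2.45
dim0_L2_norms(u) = [12.85, 1.14]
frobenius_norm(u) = 12.90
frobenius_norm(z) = 10.20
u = z @ v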